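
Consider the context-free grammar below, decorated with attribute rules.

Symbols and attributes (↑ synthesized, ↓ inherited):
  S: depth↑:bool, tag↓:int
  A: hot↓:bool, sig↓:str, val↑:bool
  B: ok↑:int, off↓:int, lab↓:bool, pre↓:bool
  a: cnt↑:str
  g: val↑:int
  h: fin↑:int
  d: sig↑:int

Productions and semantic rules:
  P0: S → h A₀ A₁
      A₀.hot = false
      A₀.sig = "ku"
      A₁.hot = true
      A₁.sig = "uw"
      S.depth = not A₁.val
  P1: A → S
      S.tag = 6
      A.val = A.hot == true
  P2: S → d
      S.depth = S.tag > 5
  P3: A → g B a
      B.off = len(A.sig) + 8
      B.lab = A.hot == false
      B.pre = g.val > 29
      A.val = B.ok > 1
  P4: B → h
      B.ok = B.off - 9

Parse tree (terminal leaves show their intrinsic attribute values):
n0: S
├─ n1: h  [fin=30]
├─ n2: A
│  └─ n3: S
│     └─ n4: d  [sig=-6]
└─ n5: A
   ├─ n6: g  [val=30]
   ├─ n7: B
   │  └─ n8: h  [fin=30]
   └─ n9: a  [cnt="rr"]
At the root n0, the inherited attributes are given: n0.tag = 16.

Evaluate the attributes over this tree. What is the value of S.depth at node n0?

1. n0.tag = 16  [given at root]
2. n1.fin = 30  [terminal]
3. n2.hot = false  [false]
4. n2.sig = "ku"  ["ku"]
5. n3.tag = 6  [6]
6. n4.sig = -6  [terminal]
7. n3.depth = true  [S.tag > 5]
8. n2.val = false  [A.hot == true]
9. n5.hot = true  [true]
10. n5.sig = "uw"  ["uw"]
11. n6.val = 30  [terminal]
12. n7.off = 10  [len(A.sig) + 8]
13. n7.lab = false  [A.hot == false]
14. n7.pre = true  [g.val > 29]
15. n8.fin = 30  [terminal]
16. n7.ok = 1  [B.off - 9]
17. n9.cnt = "rr"  [terminal]
18. n5.val = false  [B.ok > 1]
19. n0.depth = true  [not A₁.val]

true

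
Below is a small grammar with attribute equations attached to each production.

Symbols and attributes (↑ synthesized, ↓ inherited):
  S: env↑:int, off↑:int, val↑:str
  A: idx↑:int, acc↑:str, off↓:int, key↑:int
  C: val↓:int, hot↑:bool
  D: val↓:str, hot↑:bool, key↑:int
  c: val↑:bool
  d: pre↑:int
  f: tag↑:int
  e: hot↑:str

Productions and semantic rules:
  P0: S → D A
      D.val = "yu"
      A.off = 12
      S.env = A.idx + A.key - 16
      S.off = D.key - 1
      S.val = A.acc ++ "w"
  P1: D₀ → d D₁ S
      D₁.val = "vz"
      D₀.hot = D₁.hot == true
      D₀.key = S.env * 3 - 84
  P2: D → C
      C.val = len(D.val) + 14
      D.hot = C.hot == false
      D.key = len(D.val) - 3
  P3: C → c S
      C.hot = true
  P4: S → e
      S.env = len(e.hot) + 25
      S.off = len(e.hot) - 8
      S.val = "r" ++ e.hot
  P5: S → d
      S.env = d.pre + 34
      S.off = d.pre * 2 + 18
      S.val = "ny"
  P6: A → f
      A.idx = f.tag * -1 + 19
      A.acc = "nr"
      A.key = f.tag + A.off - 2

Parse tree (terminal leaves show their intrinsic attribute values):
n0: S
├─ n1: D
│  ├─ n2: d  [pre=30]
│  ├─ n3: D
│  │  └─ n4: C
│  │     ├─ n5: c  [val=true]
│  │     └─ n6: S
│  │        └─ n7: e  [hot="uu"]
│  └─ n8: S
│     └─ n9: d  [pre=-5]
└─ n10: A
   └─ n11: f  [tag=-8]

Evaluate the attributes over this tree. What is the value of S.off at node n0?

2

1. n1.val = "yu"  ["yu"]
2. n2.pre = 30  [terminal]
3. n3.val = "vz"  ["vz"]
4. n4.val = 16  [len(D.val) + 14]
5. n5.val = true  [terminal]
6. n7.hot = "uu"  [terminal]
7. n6.env = 27  [len(e.hot) + 25]
8. n6.off = -6  [len(e.hot) - 8]
9. n6.val = "ruu"  ["r" ++ e.hot]
10. n4.hot = true  [true]
11. n3.hot = false  [C.hot == false]
12. n3.key = -1  [len(D.val) - 3]
13. n9.pre = -5  [terminal]
14. n8.env = 29  [d.pre + 34]
15. n8.off = 8  [d.pre * 2 + 18]
16. n8.val = "ny"  ["ny"]
17. n1.hot = false  [D₁.hot == true]
18. n1.key = 3  [S.env * 3 - 84]
19. n10.off = 12  [12]
20. n11.tag = -8  [terminal]
21. n10.idx = 27  [f.tag * -1 + 19]
22. n10.acc = "nr"  ["nr"]
23. n10.key = 2  [f.tag + A.off - 2]
24. n0.env = 13  [A.idx + A.key - 16]
25. n0.off = 2  [D.key - 1]
26. n0.val = "nrw"  [A.acc ++ "w"]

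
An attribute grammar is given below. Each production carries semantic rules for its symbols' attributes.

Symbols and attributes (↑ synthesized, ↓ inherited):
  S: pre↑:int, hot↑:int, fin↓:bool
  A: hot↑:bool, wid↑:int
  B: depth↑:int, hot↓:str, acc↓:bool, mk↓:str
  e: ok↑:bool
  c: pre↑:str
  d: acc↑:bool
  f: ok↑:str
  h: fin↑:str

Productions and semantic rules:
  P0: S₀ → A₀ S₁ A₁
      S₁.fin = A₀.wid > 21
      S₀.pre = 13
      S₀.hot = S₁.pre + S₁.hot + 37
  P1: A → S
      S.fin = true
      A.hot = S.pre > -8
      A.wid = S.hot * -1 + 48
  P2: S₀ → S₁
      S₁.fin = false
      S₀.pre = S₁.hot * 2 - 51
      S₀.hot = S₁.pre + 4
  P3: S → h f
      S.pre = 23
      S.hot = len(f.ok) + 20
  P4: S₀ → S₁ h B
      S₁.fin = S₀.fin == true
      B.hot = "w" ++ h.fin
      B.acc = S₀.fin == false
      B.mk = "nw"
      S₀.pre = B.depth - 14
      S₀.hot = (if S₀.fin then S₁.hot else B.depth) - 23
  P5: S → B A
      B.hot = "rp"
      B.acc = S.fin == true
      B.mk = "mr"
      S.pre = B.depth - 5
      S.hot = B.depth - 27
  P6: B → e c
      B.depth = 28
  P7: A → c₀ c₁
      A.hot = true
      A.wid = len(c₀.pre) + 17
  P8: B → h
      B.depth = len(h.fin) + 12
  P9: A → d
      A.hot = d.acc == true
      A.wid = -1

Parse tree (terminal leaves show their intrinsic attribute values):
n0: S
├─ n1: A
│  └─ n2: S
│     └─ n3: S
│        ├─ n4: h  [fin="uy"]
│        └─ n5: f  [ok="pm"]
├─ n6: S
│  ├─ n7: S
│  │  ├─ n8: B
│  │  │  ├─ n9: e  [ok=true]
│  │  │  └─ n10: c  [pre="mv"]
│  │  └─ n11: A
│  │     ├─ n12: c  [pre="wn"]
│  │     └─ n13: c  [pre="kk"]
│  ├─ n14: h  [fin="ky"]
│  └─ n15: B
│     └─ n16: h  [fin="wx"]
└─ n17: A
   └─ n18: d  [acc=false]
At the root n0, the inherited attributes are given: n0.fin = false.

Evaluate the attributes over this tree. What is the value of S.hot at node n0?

28

1. n0.fin = false  [given at root]
2. n2.fin = true  [true]
3. n3.fin = false  [false]
4. n4.fin = "uy"  [terminal]
5. n5.ok = "pm"  [terminal]
6. n3.pre = 23  [23]
7. n3.hot = 22  [len(f.ok) + 20]
8. n2.pre = -7  [S₁.hot * 2 - 51]
9. n2.hot = 27  [S₁.pre + 4]
10. n1.hot = true  [S.pre > -8]
11. n1.wid = 21  [S.hot * -1 + 48]
12. n6.fin = false  [A₀.wid > 21]
13. n7.fin = false  [S₀.fin == true]
14. n8.hot = "rp"  ["rp"]
15. n8.acc = false  [S.fin == true]
16. n8.mk = "mr"  ["mr"]
17. n9.ok = true  [terminal]
18. n10.pre = "mv"  [terminal]
19. n8.depth = 28  [28]
20. n12.pre = "wn"  [terminal]
21. n13.pre = "kk"  [terminal]
22. n11.hot = true  [true]
23. n11.wid = 19  [len(c₀.pre) + 17]
24. n7.pre = 23  [B.depth - 5]
25. n7.hot = 1  [B.depth - 27]
26. n14.fin = "ky"  [terminal]
27. n15.hot = "wky"  ["w" ++ h.fin]
28. n15.acc = true  [S₀.fin == false]
29. n15.mk = "nw"  ["nw"]
30. n16.fin = "wx"  [terminal]
31. n15.depth = 14  [len(h.fin) + 12]
32. n6.pre = 0  [B.depth - 14]
33. n6.hot = -9  [(if S₀.fin then S₁.hot else B.depth) - 23]
34. n18.acc = false  [terminal]
35. n17.hot = false  [d.acc == true]
36. n17.wid = -1  [-1]
37. n0.pre = 13  [13]
38. n0.hot = 28  [S₁.pre + S₁.hot + 37]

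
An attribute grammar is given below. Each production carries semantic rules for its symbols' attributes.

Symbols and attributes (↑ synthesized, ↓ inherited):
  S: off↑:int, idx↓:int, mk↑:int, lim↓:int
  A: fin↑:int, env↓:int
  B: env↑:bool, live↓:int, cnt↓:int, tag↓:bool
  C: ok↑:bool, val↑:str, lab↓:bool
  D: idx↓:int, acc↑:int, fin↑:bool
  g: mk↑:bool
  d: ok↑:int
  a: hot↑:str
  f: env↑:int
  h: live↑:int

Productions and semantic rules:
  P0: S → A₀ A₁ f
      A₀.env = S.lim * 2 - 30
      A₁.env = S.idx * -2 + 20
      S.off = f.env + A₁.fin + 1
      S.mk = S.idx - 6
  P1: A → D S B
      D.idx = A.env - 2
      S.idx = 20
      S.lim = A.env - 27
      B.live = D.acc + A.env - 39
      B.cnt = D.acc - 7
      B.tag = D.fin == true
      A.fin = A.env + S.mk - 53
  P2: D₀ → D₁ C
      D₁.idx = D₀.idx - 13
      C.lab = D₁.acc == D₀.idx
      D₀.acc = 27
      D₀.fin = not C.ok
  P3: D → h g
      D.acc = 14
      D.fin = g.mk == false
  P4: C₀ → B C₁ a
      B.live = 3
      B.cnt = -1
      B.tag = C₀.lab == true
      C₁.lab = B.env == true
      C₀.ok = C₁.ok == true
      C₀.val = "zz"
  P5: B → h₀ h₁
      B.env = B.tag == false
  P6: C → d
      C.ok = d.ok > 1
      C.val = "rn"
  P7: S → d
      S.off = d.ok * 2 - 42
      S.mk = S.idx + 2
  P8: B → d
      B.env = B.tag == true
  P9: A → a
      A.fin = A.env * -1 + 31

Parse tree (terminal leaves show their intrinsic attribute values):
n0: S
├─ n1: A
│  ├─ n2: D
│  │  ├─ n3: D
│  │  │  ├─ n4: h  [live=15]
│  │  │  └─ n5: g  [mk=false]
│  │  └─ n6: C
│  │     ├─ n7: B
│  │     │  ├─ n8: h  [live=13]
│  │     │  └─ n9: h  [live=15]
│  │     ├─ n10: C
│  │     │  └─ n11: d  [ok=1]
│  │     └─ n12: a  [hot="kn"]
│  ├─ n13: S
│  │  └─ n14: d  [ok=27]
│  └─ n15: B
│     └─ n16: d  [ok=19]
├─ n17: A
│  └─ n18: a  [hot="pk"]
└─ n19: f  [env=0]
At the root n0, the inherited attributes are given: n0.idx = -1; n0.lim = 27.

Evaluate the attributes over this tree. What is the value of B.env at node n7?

1. n0.idx = -1  [given at root]
2. n0.lim = 27  [given at root]
3. n1.env = 24  [S.lim * 2 - 30]
4. n2.idx = 22  [A.env - 2]
5. n3.idx = 9  [D₀.idx - 13]
6. n4.live = 15  [terminal]
7. n5.mk = false  [terminal]
8. n3.acc = 14  [14]
9. n3.fin = true  [g.mk == false]
10. n6.lab = false  [D₁.acc == D₀.idx]
11. n7.live = 3  [3]
12. n7.cnt = -1  [-1]
13. n7.tag = false  [C₀.lab == true]
14. n8.live = 13  [terminal]
15. n9.live = 15  [terminal]
16. n7.env = true  [B.tag == false]
17. n10.lab = true  [B.env == true]
18. n11.ok = 1  [terminal]
19. n10.ok = false  [d.ok > 1]
20. n10.val = "rn"  ["rn"]
21. n12.hot = "kn"  [terminal]
22. n6.ok = false  [C₁.ok == true]
23. n6.val = "zz"  ["zz"]
24. n2.acc = 27  [27]
25. n2.fin = true  [not C.ok]
26. n13.idx = 20  [20]
27. n13.lim = -3  [A.env - 27]
28. n14.ok = 27  [terminal]
29. n13.off = 12  [d.ok * 2 - 42]
30. n13.mk = 22  [S.idx + 2]
31. n15.live = 12  [D.acc + A.env - 39]
32. n15.cnt = 20  [D.acc - 7]
33. n15.tag = true  [D.fin == true]
34. n16.ok = 19  [terminal]
35. n15.env = true  [B.tag == true]
36. n1.fin = -7  [A.env + S.mk - 53]
37. n17.env = 22  [S.idx * -2 + 20]
38. n18.hot = "pk"  [terminal]
39. n17.fin = 9  [A.env * -1 + 31]
40. n19.env = 0  [terminal]
41. n0.off = 10  [f.env + A₁.fin + 1]
42. n0.mk = -7  [S.idx - 6]

true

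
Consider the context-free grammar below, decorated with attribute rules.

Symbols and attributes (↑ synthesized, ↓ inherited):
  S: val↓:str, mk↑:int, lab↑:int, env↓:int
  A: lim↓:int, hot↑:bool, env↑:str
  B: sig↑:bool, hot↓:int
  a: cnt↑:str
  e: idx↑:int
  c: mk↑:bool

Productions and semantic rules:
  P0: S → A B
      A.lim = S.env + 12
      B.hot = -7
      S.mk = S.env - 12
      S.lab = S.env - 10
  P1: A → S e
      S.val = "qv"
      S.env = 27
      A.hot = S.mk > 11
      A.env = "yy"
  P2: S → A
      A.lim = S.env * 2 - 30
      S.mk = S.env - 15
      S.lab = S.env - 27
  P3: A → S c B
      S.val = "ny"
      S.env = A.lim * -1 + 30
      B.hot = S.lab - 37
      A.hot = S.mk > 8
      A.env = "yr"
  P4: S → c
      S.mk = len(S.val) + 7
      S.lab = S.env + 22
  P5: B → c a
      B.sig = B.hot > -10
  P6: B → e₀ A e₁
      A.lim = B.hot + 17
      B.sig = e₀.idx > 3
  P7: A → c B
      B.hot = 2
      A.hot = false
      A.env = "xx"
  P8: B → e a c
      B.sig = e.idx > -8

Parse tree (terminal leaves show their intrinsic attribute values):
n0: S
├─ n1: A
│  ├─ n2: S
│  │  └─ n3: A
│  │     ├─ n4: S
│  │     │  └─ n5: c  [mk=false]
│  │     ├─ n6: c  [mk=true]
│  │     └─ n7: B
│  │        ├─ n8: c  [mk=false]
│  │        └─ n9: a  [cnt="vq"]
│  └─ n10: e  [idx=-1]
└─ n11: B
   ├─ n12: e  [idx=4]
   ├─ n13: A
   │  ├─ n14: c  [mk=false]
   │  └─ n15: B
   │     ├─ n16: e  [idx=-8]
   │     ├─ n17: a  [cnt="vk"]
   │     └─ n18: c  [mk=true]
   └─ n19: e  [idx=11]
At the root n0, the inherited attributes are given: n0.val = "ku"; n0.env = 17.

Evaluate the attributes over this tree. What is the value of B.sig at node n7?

true

1. n0.val = "ku"  [given at root]
2. n0.env = 17  [given at root]
3. n1.lim = 29  [S.env + 12]
4. n2.val = "qv"  ["qv"]
5. n2.env = 27  [27]
6. n3.lim = 24  [S.env * 2 - 30]
7. n4.val = "ny"  ["ny"]
8. n4.env = 6  [A.lim * -1 + 30]
9. n5.mk = false  [terminal]
10. n4.mk = 9  [len(S.val) + 7]
11. n4.lab = 28  [S.env + 22]
12. n6.mk = true  [terminal]
13. n7.hot = -9  [S.lab - 37]
14. n8.mk = false  [terminal]
15. n9.cnt = "vq"  [terminal]
16. n7.sig = true  [B.hot > -10]
17. n3.hot = true  [S.mk > 8]
18. n3.env = "yr"  ["yr"]
19. n2.mk = 12  [S.env - 15]
20. n2.lab = 0  [S.env - 27]
21. n10.idx = -1  [terminal]
22. n1.hot = true  [S.mk > 11]
23. n1.env = "yy"  ["yy"]
24. n11.hot = -7  [-7]
25. n12.idx = 4  [terminal]
26. n13.lim = 10  [B.hot + 17]
27. n14.mk = false  [terminal]
28. n15.hot = 2  [2]
29. n16.idx = -8  [terminal]
30. n17.cnt = "vk"  [terminal]
31. n18.mk = true  [terminal]
32. n15.sig = false  [e.idx > -8]
33. n13.hot = false  [false]
34. n13.env = "xx"  ["xx"]
35. n19.idx = 11  [terminal]
36. n11.sig = true  [e₀.idx > 3]
37. n0.mk = 5  [S.env - 12]
38. n0.lab = 7  [S.env - 10]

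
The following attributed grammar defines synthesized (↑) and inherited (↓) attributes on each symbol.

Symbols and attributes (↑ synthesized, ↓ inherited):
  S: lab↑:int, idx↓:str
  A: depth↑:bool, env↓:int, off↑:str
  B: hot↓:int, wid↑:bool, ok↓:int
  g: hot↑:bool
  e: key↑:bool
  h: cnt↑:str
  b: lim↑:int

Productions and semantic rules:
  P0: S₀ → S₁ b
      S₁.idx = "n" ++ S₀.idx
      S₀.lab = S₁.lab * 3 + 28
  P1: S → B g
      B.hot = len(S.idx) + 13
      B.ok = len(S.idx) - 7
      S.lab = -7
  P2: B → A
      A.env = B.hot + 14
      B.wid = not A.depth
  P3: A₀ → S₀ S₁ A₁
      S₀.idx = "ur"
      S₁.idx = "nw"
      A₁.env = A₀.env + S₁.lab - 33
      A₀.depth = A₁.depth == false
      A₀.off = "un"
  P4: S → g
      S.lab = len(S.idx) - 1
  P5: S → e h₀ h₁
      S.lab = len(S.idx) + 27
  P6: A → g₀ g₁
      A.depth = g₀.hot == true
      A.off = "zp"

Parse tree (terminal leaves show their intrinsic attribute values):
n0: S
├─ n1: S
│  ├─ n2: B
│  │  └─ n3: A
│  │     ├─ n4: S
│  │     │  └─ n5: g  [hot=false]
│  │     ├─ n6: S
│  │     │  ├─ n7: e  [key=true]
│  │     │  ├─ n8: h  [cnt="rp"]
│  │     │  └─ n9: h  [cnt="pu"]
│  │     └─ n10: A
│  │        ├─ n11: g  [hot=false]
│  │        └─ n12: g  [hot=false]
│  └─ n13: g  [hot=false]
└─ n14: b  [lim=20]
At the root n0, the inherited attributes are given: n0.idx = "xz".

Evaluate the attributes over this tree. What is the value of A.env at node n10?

1. n0.idx = "xz"  [given at root]
2. n1.idx = "nxz"  ["n" ++ S₀.idx]
3. n2.hot = 16  [len(S.idx) + 13]
4. n2.ok = -4  [len(S.idx) - 7]
5. n3.env = 30  [B.hot + 14]
6. n4.idx = "ur"  ["ur"]
7. n5.hot = false  [terminal]
8. n4.lab = 1  [len(S.idx) - 1]
9. n6.idx = "nw"  ["nw"]
10. n7.key = true  [terminal]
11. n8.cnt = "rp"  [terminal]
12. n9.cnt = "pu"  [terminal]
13. n6.lab = 29  [len(S.idx) + 27]
14. n10.env = 26  [A₀.env + S₁.lab - 33]
15. n11.hot = false  [terminal]
16. n12.hot = false  [terminal]
17. n10.depth = false  [g₀.hot == true]
18. n10.off = "zp"  ["zp"]
19. n3.depth = true  [A₁.depth == false]
20. n3.off = "un"  ["un"]
21. n2.wid = false  [not A.depth]
22. n13.hot = false  [terminal]
23. n1.lab = -7  [-7]
24. n14.lim = 20  [terminal]
25. n0.lab = 7  [S₁.lab * 3 + 28]

26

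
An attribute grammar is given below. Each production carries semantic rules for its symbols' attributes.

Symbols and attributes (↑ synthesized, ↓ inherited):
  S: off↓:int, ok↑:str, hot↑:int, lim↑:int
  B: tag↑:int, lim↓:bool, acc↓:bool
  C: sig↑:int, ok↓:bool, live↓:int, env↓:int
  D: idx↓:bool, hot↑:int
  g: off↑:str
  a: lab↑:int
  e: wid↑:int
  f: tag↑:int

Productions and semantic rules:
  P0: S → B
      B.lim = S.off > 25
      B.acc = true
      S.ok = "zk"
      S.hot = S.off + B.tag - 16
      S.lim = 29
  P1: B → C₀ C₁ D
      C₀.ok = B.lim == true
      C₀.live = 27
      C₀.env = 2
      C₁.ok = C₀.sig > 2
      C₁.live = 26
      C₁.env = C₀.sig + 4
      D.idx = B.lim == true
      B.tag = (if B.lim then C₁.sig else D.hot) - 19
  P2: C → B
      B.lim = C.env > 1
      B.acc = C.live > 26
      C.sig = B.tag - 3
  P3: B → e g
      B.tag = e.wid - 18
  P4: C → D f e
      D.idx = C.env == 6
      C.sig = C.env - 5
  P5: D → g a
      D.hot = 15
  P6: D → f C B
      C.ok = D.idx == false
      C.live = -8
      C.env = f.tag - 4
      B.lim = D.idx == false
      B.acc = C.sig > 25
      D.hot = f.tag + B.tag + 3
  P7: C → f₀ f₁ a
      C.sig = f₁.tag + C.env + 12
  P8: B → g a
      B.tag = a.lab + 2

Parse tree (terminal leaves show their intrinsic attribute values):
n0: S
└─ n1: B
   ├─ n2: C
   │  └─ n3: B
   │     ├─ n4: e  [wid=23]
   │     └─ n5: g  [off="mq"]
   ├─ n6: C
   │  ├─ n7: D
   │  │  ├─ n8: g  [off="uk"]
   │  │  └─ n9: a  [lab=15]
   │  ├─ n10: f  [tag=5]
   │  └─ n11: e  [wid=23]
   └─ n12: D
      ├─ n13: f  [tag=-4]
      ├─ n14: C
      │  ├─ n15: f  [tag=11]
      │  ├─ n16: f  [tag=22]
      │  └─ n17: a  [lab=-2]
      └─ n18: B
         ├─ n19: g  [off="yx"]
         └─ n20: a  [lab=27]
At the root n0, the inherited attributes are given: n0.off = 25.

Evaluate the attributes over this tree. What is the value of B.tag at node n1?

9

1. n0.off = 25  [given at root]
2. n1.lim = false  [S.off > 25]
3. n1.acc = true  [true]
4. n2.ok = false  [B.lim == true]
5. n2.live = 27  [27]
6. n2.env = 2  [2]
7. n3.lim = true  [C.env > 1]
8. n3.acc = true  [C.live > 26]
9. n4.wid = 23  [terminal]
10. n5.off = "mq"  [terminal]
11. n3.tag = 5  [e.wid - 18]
12. n2.sig = 2  [B.tag - 3]
13. n6.ok = false  [C₀.sig > 2]
14. n6.live = 26  [26]
15. n6.env = 6  [C₀.sig + 4]
16. n7.idx = true  [C.env == 6]
17. n8.off = "uk"  [terminal]
18. n9.lab = 15  [terminal]
19. n7.hot = 15  [15]
20. n10.tag = 5  [terminal]
21. n11.wid = 23  [terminal]
22. n6.sig = 1  [C.env - 5]
23. n12.idx = false  [B.lim == true]
24. n13.tag = -4  [terminal]
25. n14.ok = true  [D.idx == false]
26. n14.live = -8  [-8]
27. n14.env = -8  [f.tag - 4]
28. n15.tag = 11  [terminal]
29. n16.tag = 22  [terminal]
30. n17.lab = -2  [terminal]
31. n14.sig = 26  [f₁.tag + C.env + 12]
32. n18.lim = true  [D.idx == false]
33. n18.acc = true  [C.sig > 25]
34. n19.off = "yx"  [terminal]
35. n20.lab = 27  [terminal]
36. n18.tag = 29  [a.lab + 2]
37. n12.hot = 28  [f.tag + B.tag + 3]
38. n1.tag = 9  [(if B.lim then C₁.sig else D.hot) - 19]
39. n0.ok = "zk"  ["zk"]
40. n0.hot = 18  [S.off + B.tag - 16]
41. n0.lim = 29  [29]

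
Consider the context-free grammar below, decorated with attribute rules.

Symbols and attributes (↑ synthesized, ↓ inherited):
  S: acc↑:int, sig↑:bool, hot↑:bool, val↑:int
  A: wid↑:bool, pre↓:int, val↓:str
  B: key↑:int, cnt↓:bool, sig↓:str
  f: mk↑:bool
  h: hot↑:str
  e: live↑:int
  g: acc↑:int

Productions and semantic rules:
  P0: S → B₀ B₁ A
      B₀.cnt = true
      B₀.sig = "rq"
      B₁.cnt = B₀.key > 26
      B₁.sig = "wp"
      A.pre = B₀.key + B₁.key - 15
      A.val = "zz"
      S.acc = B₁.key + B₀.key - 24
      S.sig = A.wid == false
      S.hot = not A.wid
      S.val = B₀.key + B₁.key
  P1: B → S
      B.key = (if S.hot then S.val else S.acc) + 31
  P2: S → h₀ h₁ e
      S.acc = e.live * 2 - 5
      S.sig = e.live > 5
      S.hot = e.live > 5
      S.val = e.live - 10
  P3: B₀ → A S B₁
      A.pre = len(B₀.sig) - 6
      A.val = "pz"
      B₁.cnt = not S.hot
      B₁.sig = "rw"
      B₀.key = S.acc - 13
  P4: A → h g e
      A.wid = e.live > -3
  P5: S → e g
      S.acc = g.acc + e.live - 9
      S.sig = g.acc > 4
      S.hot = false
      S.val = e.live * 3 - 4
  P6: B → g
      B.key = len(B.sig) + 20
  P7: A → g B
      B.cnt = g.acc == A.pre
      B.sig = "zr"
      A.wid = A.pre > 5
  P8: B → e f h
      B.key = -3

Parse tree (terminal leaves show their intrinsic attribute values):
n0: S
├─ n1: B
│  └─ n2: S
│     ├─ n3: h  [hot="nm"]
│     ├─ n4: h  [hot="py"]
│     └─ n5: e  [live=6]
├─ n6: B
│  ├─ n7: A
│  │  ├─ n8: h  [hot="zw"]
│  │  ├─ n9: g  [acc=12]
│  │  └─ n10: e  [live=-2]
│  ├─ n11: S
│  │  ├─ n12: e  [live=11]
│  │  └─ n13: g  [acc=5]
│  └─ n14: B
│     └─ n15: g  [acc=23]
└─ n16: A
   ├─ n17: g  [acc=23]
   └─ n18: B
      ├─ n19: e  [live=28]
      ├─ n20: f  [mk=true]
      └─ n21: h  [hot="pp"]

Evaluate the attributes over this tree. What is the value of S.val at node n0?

21

1. n1.cnt = true  [true]
2. n1.sig = "rq"  ["rq"]
3. n3.hot = "nm"  [terminal]
4. n4.hot = "py"  [terminal]
5. n5.live = 6  [terminal]
6. n2.acc = 7  [e.live * 2 - 5]
7. n2.sig = true  [e.live > 5]
8. n2.hot = true  [e.live > 5]
9. n2.val = -4  [e.live - 10]
10. n1.key = 27  [(if S.hot then S.val else S.acc) + 31]
11. n6.cnt = true  [B₀.key > 26]
12. n6.sig = "wp"  ["wp"]
13. n7.pre = -4  [len(B₀.sig) - 6]
14. n7.val = "pz"  ["pz"]
15. n8.hot = "zw"  [terminal]
16. n9.acc = 12  [terminal]
17. n10.live = -2  [terminal]
18. n7.wid = true  [e.live > -3]
19. n12.live = 11  [terminal]
20. n13.acc = 5  [terminal]
21. n11.acc = 7  [g.acc + e.live - 9]
22. n11.sig = true  [g.acc > 4]
23. n11.hot = false  [false]
24. n11.val = 29  [e.live * 3 - 4]
25. n14.cnt = true  [not S.hot]
26. n14.sig = "rw"  ["rw"]
27. n15.acc = 23  [terminal]
28. n14.key = 22  [len(B.sig) + 20]
29. n6.key = -6  [S.acc - 13]
30. n16.pre = 6  [B₀.key + B₁.key - 15]
31. n16.val = "zz"  ["zz"]
32. n17.acc = 23  [terminal]
33. n18.cnt = false  [g.acc == A.pre]
34. n18.sig = "zr"  ["zr"]
35. n19.live = 28  [terminal]
36. n20.mk = true  [terminal]
37. n21.hot = "pp"  [terminal]
38. n18.key = -3  [-3]
39. n16.wid = true  [A.pre > 5]
40. n0.acc = -3  [B₁.key + B₀.key - 24]
41. n0.sig = false  [A.wid == false]
42. n0.hot = false  [not A.wid]
43. n0.val = 21  [B₀.key + B₁.key]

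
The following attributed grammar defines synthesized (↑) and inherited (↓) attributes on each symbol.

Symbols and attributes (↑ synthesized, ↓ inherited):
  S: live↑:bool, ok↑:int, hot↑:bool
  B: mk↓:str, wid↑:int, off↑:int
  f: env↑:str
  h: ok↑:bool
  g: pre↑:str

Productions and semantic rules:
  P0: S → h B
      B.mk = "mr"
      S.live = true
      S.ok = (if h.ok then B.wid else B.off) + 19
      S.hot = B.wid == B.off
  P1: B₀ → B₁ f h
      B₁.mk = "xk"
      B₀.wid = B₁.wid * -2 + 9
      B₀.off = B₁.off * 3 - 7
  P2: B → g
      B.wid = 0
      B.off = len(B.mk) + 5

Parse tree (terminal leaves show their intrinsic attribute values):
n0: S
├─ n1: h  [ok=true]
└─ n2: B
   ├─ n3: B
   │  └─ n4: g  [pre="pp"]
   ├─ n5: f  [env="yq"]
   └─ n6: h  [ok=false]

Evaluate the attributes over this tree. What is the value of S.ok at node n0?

28

1. n1.ok = true  [terminal]
2. n2.mk = "mr"  ["mr"]
3. n3.mk = "xk"  ["xk"]
4. n4.pre = "pp"  [terminal]
5. n3.wid = 0  [0]
6. n3.off = 7  [len(B.mk) + 5]
7. n5.env = "yq"  [terminal]
8. n6.ok = false  [terminal]
9. n2.wid = 9  [B₁.wid * -2 + 9]
10. n2.off = 14  [B₁.off * 3 - 7]
11. n0.live = true  [true]
12. n0.ok = 28  [(if h.ok then B.wid else B.off) + 19]
13. n0.hot = false  [B.wid == B.off]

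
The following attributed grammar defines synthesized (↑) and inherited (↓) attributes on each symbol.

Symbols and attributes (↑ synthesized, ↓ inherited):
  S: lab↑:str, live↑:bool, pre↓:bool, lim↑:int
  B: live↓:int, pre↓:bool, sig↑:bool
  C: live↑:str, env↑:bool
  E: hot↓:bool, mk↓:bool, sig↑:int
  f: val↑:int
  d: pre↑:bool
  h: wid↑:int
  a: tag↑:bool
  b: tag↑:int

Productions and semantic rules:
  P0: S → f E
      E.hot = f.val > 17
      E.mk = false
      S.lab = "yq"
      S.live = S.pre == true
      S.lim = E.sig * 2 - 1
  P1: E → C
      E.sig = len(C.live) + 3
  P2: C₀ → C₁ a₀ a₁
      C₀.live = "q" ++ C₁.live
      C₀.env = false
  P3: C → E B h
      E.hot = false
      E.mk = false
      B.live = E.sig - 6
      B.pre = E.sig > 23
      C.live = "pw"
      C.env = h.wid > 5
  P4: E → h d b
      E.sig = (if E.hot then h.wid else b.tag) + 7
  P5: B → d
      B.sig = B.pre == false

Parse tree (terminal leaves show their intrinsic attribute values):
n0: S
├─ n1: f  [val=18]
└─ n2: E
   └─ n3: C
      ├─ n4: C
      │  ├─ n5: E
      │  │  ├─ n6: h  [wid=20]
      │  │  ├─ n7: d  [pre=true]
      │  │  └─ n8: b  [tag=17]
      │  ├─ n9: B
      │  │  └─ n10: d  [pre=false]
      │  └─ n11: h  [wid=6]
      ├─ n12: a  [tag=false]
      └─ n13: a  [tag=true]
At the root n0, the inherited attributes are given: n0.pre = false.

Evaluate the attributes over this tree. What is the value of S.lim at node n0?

1. n0.pre = false  [given at root]
2. n1.val = 18  [terminal]
3. n2.hot = true  [f.val > 17]
4. n2.mk = false  [false]
5. n5.hot = false  [false]
6. n5.mk = false  [false]
7. n6.wid = 20  [terminal]
8. n7.pre = true  [terminal]
9. n8.tag = 17  [terminal]
10. n5.sig = 24  [(if E.hot then h.wid else b.tag) + 7]
11. n9.live = 18  [E.sig - 6]
12. n9.pre = true  [E.sig > 23]
13. n10.pre = false  [terminal]
14. n9.sig = false  [B.pre == false]
15. n11.wid = 6  [terminal]
16. n4.live = "pw"  ["pw"]
17. n4.env = true  [h.wid > 5]
18. n12.tag = false  [terminal]
19. n13.tag = true  [terminal]
20. n3.live = "qpw"  ["q" ++ C₁.live]
21. n3.env = false  [false]
22. n2.sig = 6  [len(C.live) + 3]
23. n0.lab = "yq"  ["yq"]
24. n0.live = false  [S.pre == true]
25. n0.lim = 11  [E.sig * 2 - 1]

11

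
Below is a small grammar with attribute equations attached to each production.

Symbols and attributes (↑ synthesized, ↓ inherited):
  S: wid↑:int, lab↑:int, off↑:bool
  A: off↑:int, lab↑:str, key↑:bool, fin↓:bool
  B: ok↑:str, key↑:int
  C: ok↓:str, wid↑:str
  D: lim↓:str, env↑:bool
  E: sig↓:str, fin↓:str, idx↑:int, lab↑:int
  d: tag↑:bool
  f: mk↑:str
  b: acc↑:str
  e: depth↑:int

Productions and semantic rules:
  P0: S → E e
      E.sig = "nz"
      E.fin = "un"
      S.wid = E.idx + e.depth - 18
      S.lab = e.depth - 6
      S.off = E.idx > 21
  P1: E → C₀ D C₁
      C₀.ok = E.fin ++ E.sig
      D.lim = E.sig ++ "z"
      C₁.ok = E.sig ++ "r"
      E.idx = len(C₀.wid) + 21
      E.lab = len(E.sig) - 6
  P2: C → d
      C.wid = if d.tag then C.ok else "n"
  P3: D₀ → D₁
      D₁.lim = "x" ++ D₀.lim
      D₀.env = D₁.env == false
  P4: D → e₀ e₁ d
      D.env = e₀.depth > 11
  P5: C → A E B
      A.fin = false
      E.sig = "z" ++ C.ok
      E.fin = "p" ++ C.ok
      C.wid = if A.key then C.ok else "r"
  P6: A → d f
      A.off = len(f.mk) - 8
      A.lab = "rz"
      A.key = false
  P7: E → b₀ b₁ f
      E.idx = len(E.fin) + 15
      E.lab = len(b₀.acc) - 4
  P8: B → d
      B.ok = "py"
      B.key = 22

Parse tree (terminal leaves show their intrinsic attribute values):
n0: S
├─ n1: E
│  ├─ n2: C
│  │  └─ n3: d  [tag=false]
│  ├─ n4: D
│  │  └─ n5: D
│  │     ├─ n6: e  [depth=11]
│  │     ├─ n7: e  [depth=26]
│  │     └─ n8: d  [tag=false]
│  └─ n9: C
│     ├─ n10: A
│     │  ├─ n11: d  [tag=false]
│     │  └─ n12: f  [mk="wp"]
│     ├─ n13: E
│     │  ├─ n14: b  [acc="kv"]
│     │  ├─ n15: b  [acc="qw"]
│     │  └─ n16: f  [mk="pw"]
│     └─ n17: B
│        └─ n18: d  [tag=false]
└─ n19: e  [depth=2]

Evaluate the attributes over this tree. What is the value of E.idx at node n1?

22

1. n1.sig = "nz"  ["nz"]
2. n1.fin = "un"  ["un"]
3. n2.ok = "unnz"  [E.fin ++ E.sig]
4. n3.tag = false  [terminal]
5. n2.wid = "n"  [if d.tag then C.ok else "n"]
6. n4.lim = "nzz"  [E.sig ++ "z"]
7. n5.lim = "xnzz"  ["x" ++ D₀.lim]
8. n6.depth = 11  [terminal]
9. n7.depth = 26  [terminal]
10. n8.tag = false  [terminal]
11. n5.env = false  [e₀.depth > 11]
12. n4.env = true  [D₁.env == false]
13. n9.ok = "nzr"  [E.sig ++ "r"]
14. n10.fin = false  [false]
15. n11.tag = false  [terminal]
16. n12.mk = "wp"  [terminal]
17. n10.off = -6  [len(f.mk) - 8]
18. n10.lab = "rz"  ["rz"]
19. n10.key = false  [false]
20. n13.sig = "znzr"  ["z" ++ C.ok]
21. n13.fin = "pnzr"  ["p" ++ C.ok]
22. n14.acc = "kv"  [terminal]
23. n15.acc = "qw"  [terminal]
24. n16.mk = "pw"  [terminal]
25. n13.idx = 19  [len(E.fin) + 15]
26. n13.lab = -2  [len(b₀.acc) - 4]
27. n18.tag = false  [terminal]
28. n17.ok = "py"  ["py"]
29. n17.key = 22  [22]
30. n9.wid = "r"  [if A.key then C.ok else "r"]
31. n1.idx = 22  [len(C₀.wid) + 21]
32. n1.lab = -4  [len(E.sig) - 6]
33. n19.depth = 2  [terminal]
34. n0.wid = 6  [E.idx + e.depth - 18]
35. n0.lab = -4  [e.depth - 6]
36. n0.off = true  [E.idx > 21]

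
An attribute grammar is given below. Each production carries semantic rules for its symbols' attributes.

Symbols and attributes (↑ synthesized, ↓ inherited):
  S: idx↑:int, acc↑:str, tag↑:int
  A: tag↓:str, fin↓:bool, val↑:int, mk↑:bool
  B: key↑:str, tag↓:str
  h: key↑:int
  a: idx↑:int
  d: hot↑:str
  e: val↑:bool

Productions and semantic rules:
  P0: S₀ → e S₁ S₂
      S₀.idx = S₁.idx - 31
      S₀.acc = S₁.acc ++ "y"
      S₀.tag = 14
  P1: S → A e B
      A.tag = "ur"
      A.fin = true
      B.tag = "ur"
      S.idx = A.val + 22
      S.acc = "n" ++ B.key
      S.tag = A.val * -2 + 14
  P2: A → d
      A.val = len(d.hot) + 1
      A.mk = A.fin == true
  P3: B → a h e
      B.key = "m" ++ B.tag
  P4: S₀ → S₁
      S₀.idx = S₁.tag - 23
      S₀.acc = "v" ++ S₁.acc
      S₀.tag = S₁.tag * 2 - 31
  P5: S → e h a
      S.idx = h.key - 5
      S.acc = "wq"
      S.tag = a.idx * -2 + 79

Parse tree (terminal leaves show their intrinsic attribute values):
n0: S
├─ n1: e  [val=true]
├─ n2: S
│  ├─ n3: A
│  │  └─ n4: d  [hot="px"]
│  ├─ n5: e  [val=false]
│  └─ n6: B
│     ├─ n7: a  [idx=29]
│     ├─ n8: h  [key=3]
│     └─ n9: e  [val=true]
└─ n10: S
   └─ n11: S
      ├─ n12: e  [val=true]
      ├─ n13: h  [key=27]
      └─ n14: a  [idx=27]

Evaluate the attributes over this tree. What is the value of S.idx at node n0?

1. n1.val = true  [terminal]
2. n3.tag = "ur"  ["ur"]
3. n3.fin = true  [true]
4. n4.hot = "px"  [terminal]
5. n3.val = 3  [len(d.hot) + 1]
6. n3.mk = true  [A.fin == true]
7. n5.val = false  [terminal]
8. n6.tag = "ur"  ["ur"]
9. n7.idx = 29  [terminal]
10. n8.key = 3  [terminal]
11. n9.val = true  [terminal]
12. n6.key = "mur"  ["m" ++ B.tag]
13. n2.idx = 25  [A.val + 22]
14. n2.acc = "nmur"  ["n" ++ B.key]
15. n2.tag = 8  [A.val * -2 + 14]
16. n12.val = true  [terminal]
17. n13.key = 27  [terminal]
18. n14.idx = 27  [terminal]
19. n11.idx = 22  [h.key - 5]
20. n11.acc = "wq"  ["wq"]
21. n11.tag = 25  [a.idx * -2 + 79]
22. n10.idx = 2  [S₁.tag - 23]
23. n10.acc = "vwq"  ["v" ++ S₁.acc]
24. n10.tag = 19  [S₁.tag * 2 - 31]
25. n0.idx = -6  [S₁.idx - 31]
26. n0.acc = "nmury"  [S₁.acc ++ "y"]
27. n0.tag = 14  [14]

-6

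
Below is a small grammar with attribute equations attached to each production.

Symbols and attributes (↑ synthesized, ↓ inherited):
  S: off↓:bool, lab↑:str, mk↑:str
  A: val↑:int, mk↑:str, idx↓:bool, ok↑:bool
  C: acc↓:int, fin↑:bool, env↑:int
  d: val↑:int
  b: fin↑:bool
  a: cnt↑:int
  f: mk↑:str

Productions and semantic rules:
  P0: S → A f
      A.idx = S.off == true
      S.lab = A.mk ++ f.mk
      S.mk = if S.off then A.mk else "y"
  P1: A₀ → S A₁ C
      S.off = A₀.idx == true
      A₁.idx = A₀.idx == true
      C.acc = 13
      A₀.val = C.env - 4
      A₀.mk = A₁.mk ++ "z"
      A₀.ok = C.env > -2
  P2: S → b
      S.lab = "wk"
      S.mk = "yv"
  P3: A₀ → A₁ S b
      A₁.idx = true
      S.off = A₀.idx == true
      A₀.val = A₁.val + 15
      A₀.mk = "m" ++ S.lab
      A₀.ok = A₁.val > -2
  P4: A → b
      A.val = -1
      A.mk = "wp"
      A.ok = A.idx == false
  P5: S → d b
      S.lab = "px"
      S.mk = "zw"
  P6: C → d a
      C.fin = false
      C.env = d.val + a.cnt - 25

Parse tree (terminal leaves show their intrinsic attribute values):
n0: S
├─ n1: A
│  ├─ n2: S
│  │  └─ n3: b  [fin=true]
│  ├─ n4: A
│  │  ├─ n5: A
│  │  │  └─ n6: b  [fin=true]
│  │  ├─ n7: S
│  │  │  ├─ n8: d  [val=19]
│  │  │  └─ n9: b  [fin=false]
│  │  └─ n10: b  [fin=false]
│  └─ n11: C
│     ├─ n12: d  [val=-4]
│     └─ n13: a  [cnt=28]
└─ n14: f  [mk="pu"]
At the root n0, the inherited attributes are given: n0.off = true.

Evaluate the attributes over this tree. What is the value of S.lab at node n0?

1. n0.off = true  [given at root]
2. n1.idx = true  [S.off == true]
3. n2.off = true  [A₀.idx == true]
4. n3.fin = true  [terminal]
5. n2.lab = "wk"  ["wk"]
6. n2.mk = "yv"  ["yv"]
7. n4.idx = true  [A₀.idx == true]
8. n5.idx = true  [true]
9. n6.fin = true  [terminal]
10. n5.val = -1  [-1]
11. n5.mk = "wp"  ["wp"]
12. n5.ok = false  [A.idx == false]
13. n7.off = true  [A₀.idx == true]
14. n8.val = 19  [terminal]
15. n9.fin = false  [terminal]
16. n7.lab = "px"  ["px"]
17. n7.mk = "zw"  ["zw"]
18. n10.fin = false  [terminal]
19. n4.val = 14  [A₁.val + 15]
20. n4.mk = "mpx"  ["m" ++ S.lab]
21. n4.ok = true  [A₁.val > -2]
22. n11.acc = 13  [13]
23. n12.val = -4  [terminal]
24. n13.cnt = 28  [terminal]
25. n11.fin = false  [false]
26. n11.env = -1  [d.val + a.cnt - 25]
27. n1.val = -5  [C.env - 4]
28. n1.mk = "mpxz"  [A₁.mk ++ "z"]
29. n1.ok = true  [C.env > -2]
30. n14.mk = "pu"  [terminal]
31. n0.lab = "mpxzpu"  [A.mk ++ f.mk]
32. n0.mk = "mpxz"  [if S.off then A.mk else "y"]

"mpxzpu"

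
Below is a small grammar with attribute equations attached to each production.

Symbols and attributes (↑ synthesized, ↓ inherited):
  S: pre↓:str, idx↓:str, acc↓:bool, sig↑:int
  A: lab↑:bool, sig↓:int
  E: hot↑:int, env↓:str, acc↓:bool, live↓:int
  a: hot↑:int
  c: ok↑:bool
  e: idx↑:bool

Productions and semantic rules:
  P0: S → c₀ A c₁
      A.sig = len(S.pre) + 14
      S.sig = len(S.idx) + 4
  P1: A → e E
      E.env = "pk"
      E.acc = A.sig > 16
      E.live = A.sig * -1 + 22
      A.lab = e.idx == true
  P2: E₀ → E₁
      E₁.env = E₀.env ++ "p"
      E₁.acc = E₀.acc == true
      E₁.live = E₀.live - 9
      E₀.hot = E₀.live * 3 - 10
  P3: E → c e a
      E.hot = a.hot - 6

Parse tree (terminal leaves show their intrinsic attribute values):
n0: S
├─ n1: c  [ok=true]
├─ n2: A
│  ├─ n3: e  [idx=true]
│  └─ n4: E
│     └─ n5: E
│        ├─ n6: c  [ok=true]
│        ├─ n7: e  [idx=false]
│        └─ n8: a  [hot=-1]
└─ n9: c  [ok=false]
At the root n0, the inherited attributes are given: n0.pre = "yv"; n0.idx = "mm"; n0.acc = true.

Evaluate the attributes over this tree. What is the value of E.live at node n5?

1. n0.pre = "yv"  [given at root]
2. n0.idx = "mm"  [given at root]
3. n0.acc = true  [given at root]
4. n1.ok = true  [terminal]
5. n2.sig = 16  [len(S.pre) + 14]
6. n3.idx = true  [terminal]
7. n4.env = "pk"  ["pk"]
8. n4.acc = false  [A.sig > 16]
9. n4.live = 6  [A.sig * -1 + 22]
10. n5.env = "pkp"  [E₀.env ++ "p"]
11. n5.acc = false  [E₀.acc == true]
12. n5.live = -3  [E₀.live - 9]
13. n6.ok = true  [terminal]
14. n7.idx = false  [terminal]
15. n8.hot = -1  [terminal]
16. n5.hot = -7  [a.hot - 6]
17. n4.hot = 8  [E₀.live * 3 - 10]
18. n2.lab = true  [e.idx == true]
19. n9.ok = false  [terminal]
20. n0.sig = 6  [len(S.idx) + 4]

-3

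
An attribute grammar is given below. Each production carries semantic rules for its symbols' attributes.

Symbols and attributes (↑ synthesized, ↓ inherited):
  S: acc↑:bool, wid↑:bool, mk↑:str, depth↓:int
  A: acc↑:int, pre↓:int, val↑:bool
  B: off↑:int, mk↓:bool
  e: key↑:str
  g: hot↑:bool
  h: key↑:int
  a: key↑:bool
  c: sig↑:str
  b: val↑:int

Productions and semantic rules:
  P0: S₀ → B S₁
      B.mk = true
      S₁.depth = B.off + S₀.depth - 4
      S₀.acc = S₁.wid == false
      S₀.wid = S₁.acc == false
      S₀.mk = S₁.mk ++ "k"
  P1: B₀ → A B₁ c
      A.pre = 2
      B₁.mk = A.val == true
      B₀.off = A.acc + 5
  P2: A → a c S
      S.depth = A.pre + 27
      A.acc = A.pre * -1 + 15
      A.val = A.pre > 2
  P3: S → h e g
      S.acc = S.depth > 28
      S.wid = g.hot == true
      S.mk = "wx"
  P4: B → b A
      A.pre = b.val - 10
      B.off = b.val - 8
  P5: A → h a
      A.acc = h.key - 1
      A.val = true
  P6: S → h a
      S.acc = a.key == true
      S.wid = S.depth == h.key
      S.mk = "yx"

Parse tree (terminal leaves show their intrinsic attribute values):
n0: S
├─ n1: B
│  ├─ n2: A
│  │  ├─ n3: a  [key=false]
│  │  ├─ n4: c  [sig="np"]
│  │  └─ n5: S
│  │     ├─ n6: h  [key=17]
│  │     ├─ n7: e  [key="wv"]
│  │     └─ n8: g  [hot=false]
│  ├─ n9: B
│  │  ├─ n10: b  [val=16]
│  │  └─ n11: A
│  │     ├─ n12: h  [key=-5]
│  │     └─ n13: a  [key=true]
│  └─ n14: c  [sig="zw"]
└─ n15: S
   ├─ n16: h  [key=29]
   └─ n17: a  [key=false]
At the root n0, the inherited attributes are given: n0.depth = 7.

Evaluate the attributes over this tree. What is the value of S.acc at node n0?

1. n0.depth = 7  [given at root]
2. n1.mk = true  [true]
3. n2.pre = 2  [2]
4. n3.key = false  [terminal]
5. n4.sig = "np"  [terminal]
6. n5.depth = 29  [A.pre + 27]
7. n6.key = 17  [terminal]
8. n7.key = "wv"  [terminal]
9. n8.hot = false  [terminal]
10. n5.acc = true  [S.depth > 28]
11. n5.wid = false  [g.hot == true]
12. n5.mk = "wx"  ["wx"]
13. n2.acc = 13  [A.pre * -1 + 15]
14. n2.val = false  [A.pre > 2]
15. n9.mk = false  [A.val == true]
16. n10.val = 16  [terminal]
17. n11.pre = 6  [b.val - 10]
18. n12.key = -5  [terminal]
19. n13.key = true  [terminal]
20. n11.acc = -6  [h.key - 1]
21. n11.val = true  [true]
22. n9.off = 8  [b.val - 8]
23. n14.sig = "zw"  [terminal]
24. n1.off = 18  [A.acc + 5]
25. n15.depth = 21  [B.off + S₀.depth - 4]
26. n16.key = 29  [terminal]
27. n17.key = false  [terminal]
28. n15.acc = false  [a.key == true]
29. n15.wid = false  [S.depth == h.key]
30. n15.mk = "yx"  ["yx"]
31. n0.acc = true  [S₁.wid == false]
32. n0.wid = true  [S₁.acc == false]
33. n0.mk = "yxk"  [S₁.mk ++ "k"]

true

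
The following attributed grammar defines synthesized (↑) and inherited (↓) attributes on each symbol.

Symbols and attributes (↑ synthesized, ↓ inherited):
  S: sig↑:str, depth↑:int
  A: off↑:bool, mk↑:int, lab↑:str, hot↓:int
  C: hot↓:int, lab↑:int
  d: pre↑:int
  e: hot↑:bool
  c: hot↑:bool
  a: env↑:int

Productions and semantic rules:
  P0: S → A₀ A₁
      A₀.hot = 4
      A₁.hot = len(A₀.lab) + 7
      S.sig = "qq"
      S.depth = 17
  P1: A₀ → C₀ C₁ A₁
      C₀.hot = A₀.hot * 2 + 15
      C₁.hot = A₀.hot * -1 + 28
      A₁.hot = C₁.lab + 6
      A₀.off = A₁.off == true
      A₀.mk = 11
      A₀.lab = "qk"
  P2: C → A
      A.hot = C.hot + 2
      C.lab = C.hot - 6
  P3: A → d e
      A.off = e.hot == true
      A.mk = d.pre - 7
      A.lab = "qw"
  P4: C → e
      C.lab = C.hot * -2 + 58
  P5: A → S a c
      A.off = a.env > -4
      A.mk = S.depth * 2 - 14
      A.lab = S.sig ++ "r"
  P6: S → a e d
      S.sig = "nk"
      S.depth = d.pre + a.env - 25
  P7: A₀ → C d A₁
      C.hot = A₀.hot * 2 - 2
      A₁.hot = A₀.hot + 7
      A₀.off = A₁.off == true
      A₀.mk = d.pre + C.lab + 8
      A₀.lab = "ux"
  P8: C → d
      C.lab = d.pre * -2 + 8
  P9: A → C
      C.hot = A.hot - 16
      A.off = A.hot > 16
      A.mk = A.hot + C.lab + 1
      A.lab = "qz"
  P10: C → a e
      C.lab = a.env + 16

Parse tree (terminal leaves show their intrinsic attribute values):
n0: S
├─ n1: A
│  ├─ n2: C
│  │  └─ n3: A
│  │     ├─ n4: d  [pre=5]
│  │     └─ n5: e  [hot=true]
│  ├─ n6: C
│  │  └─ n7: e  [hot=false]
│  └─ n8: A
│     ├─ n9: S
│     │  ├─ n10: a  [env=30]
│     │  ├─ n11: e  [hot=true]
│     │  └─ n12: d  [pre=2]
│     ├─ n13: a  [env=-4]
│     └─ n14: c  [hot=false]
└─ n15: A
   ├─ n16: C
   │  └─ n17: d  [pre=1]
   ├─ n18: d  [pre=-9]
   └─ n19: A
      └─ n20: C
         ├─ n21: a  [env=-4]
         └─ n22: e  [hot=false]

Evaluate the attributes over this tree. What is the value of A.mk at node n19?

29

1. n1.hot = 4  [4]
2. n2.hot = 23  [A₀.hot * 2 + 15]
3. n3.hot = 25  [C.hot + 2]
4. n4.pre = 5  [terminal]
5. n5.hot = true  [terminal]
6. n3.off = true  [e.hot == true]
7. n3.mk = -2  [d.pre - 7]
8. n3.lab = "qw"  ["qw"]
9. n2.lab = 17  [C.hot - 6]
10. n6.hot = 24  [A₀.hot * -1 + 28]
11. n7.hot = false  [terminal]
12. n6.lab = 10  [C.hot * -2 + 58]
13. n8.hot = 16  [C₁.lab + 6]
14. n10.env = 30  [terminal]
15. n11.hot = true  [terminal]
16. n12.pre = 2  [terminal]
17. n9.sig = "nk"  ["nk"]
18. n9.depth = 7  [d.pre + a.env - 25]
19. n13.env = -4  [terminal]
20. n14.hot = false  [terminal]
21. n8.off = false  [a.env > -4]
22. n8.mk = 0  [S.depth * 2 - 14]
23. n8.lab = "nkr"  [S.sig ++ "r"]
24. n1.off = false  [A₁.off == true]
25. n1.mk = 11  [11]
26. n1.lab = "qk"  ["qk"]
27. n15.hot = 9  [len(A₀.lab) + 7]
28. n16.hot = 16  [A₀.hot * 2 - 2]
29. n17.pre = 1  [terminal]
30. n16.lab = 6  [d.pre * -2 + 8]
31. n18.pre = -9  [terminal]
32. n19.hot = 16  [A₀.hot + 7]
33. n20.hot = 0  [A.hot - 16]
34. n21.env = -4  [terminal]
35. n22.hot = false  [terminal]
36. n20.lab = 12  [a.env + 16]
37. n19.off = false  [A.hot > 16]
38. n19.mk = 29  [A.hot + C.lab + 1]
39. n19.lab = "qz"  ["qz"]
40. n15.off = false  [A₁.off == true]
41. n15.mk = 5  [d.pre + C.lab + 8]
42. n15.lab = "ux"  ["ux"]
43. n0.sig = "qq"  ["qq"]
44. n0.depth = 17  [17]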